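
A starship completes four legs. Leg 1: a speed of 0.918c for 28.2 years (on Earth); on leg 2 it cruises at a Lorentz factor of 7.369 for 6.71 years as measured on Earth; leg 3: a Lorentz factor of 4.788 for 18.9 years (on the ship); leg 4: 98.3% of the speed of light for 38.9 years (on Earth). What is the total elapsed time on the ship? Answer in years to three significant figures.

Leg 1: γ = 1/√(1 − 0.918²) = 1/√0.1573 = 2.522; τ_1 = 28.2/2.522 = 11.18 years.
Leg 2: γ = 7.369; τ_2 = 6.71/7.369 = 0.9106 years.
Leg 3: 18.9 years is already measured on the ship.
Leg 4: β = 0.983; γ = 1/√(1 − 0.983²) = 1/√0.03371 = 5.446; τ_4 = 38.9/5.446 = 7.142 years.
Total: 11.18 + 0.9106 + 18.90 + 7.142 years.

τ = 38.1 years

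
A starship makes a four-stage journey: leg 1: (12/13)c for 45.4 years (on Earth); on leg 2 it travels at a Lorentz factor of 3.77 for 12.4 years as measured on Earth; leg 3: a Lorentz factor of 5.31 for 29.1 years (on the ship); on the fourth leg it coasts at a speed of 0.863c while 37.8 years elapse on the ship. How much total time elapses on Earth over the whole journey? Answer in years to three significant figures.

Δt = 287 years

Leg 1: 45.4 years is already measured on Earth.
Leg 2: 12.4 years is already measured on Earth.
Leg 3: γ = 5.31; Δt_3 = 5.310 × 29.1 = 154.5 years.
Leg 4: γ = 1/√(1 − 0.863²) = 1/√0.2552 = 1.979; Δt_4 = 1.979 × 37.8 = 74.82 years.
Total: 45.40 + 12.40 + 154.5 + 74.82 years.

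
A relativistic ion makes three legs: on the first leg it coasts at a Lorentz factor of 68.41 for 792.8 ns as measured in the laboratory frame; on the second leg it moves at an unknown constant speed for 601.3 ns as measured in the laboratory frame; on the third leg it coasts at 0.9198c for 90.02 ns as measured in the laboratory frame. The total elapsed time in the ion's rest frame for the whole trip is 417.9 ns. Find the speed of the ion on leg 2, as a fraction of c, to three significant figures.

β = 0.787

Leg 1: γ = 68.41; τ_1 = 792.8/68.41 = 11.59 ns.
Leg 2: speed unknown; τ_2 = 601.3/γ_2.
Leg 3: γ = 1/√(1 − 0.9198²) = 1/√0.1540 = 2.549; τ_3 = 90.02/2.549 = 35.32 ns.
Total proper time: 11.59 + τ_2 + 35.32 = 417.9, so τ_2 = 417.9 − 46.91 = 371.0 ns.
γ_2 = 601.3/371.0 = 1.621; β = √(1 − 1/γ²) = √0.6193.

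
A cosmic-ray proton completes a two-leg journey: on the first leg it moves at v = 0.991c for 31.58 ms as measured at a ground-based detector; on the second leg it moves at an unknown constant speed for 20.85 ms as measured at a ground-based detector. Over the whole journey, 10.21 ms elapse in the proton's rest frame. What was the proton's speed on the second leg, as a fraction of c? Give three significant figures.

β = 0.958

Leg 1: γ = 1/√(1 − 0.991²) = 1/√0.01792 = 7.470; τ_1 = 31.58/7.470 = 4.227 ms.
Leg 2: speed unknown; τ_2 = 20.85/γ_2.
Total proper time: 4.227 + τ_2 = 10.21, so τ_2 = 10.21 − 4.227 = 5.983 ms.
γ_2 = 20.85/5.983 = 3.485; β = √(1 − 1/γ²) = √0.9177.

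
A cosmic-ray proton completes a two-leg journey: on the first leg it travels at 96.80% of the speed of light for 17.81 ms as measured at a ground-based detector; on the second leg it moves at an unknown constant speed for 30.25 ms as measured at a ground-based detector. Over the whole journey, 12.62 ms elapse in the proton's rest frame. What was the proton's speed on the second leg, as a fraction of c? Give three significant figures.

β = 0.963

Leg 1: β = 0.9680; γ = 1/√(1 − 0.9680²) = 1/√0.06298 = 3.985; τ_1 = 17.81/3.985 = 4.469 ms.
Leg 2: speed unknown; τ_2 = 30.25/γ_2.
Total proper time: 4.469 + τ_2 = 12.62, so τ_2 = 12.62 − 4.469 = 8.151 ms.
γ_2 = 30.25/8.151 = 3.711; β = √(1 − 1/γ²) = √0.9274.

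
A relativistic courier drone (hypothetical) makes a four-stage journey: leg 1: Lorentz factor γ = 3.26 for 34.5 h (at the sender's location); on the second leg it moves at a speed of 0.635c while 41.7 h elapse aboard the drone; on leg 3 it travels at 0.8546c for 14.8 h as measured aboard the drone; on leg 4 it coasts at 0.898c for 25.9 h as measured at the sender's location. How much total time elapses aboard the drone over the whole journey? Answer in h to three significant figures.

Leg 1: γ = 3.26; τ_1 = 34.5/3.260 = 10.58 h.
Leg 2: 41.7 h is already measured aboard the drone.
Leg 3: 14.8 h is already measured aboard the drone.
Leg 4: γ = 1/√(1 − 0.898²) = 1/√0.1936 = 2.273; τ_4 = 25.9/2.273 = 11.40 h.
Total: 10.58 + 41.70 + 14.80 + 11.40 h.

τ = 78.5 h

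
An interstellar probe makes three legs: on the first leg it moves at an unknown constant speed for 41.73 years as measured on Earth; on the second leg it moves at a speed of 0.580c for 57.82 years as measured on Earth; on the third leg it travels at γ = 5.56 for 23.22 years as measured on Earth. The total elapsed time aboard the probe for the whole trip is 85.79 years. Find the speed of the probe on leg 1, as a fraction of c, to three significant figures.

β = 0.562

Leg 1: speed unknown; τ_1 = 41.73/γ_1.
Leg 2: γ = 1/√(1 − 0.580²) = 1/√0.6636 = 1.228; τ_2 = 57.82/1.228 = 47.10 years.
Leg 3: γ = 5.56; τ_3 = 23.22/5.560 = 4.176 years.
Total proper time: τ_1 + 47.10 + 4.176 = 85.79, so τ_1 = 85.79 − 51.28 = 34.51 years.
γ_1 = 41.73/34.51 = 1.209; β = √(1 − 1/γ²) = √0.3160.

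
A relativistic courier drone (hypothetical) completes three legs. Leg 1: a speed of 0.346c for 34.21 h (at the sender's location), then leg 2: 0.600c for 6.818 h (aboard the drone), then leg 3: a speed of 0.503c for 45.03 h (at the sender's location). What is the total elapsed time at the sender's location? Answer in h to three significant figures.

Δt = 87.8 h

Leg 1: 34.21 h is already measured at the sender's location.
Leg 2: γ = 1/√(1 − 0.600²) = 5/4 = 1.250; Δt_2 = 1.250 × 6.818 = 8.522 h.
Leg 3: 45.03 h is already measured at the sender's location.
Total: 34.21 + 8.522 + 45.03 h.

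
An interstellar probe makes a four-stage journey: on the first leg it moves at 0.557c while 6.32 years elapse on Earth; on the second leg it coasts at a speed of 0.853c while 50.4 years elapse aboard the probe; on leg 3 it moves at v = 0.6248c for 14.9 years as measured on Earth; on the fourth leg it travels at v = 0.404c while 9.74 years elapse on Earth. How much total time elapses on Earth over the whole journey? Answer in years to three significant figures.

Leg 1: 6.32 years is already measured on Earth.
Leg 2: γ = 1/√(1 − 0.853²) = 1/√0.2724 = 1.916; Δt_2 = 1.916 × 50.4 = 96.57 years.
Leg 3: 14.9 years is already measured on Earth.
Leg 4: 9.74 years is already measured on Earth.
Total: 6.320 + 96.57 + 14.90 + 9.740 years.

Δt = 128 years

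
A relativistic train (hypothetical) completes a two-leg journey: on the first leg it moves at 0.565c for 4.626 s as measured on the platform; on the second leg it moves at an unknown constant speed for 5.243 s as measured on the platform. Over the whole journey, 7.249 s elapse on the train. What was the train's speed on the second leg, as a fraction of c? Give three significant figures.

β = 0.756

Leg 1: γ = 1/√(1 − 0.565²) = 1/√0.6808 = 1.212; τ_1 = 4.626/1.212 = 3.817 s.
Leg 2: speed unknown; τ_2 = 5.243/γ_2.
Total proper time: 3.817 + τ_2 = 7.249, so τ_2 = 7.249 − 3.817 = 3.432 s.
γ_2 = 5.243/3.432 = 1.528; β = √(1 − 1/γ²) = √0.5715.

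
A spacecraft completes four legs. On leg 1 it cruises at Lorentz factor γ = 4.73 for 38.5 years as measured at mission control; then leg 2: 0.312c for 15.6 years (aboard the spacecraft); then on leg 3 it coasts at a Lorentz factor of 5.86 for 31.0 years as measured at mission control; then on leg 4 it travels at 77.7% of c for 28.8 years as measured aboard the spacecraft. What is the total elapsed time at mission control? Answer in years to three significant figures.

Leg 1: 38.5 years is already measured at mission control.
Leg 2: γ = 1/√(1 − 0.312²) = 1/√0.9027 = 1.053; Δt_2 = 1.053 × 15.6 = 16.42 years.
Leg 3: 31.0 years is already measured at mission control.
Leg 4: β = 0.777; γ = 1/√(1 − 0.777²) = 1/√0.3963 = 1.589; Δt_4 = 1.589 × 28.8 = 45.75 years.
Total: 38.50 + 16.42 + 31.00 + 45.75 years.

Δt = 132 years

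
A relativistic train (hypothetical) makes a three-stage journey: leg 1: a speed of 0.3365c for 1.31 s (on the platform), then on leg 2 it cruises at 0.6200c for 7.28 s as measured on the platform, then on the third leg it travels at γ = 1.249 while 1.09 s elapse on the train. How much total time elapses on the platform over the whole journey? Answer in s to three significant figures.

Leg 1: 1.31 s is already measured on the platform.
Leg 2: 7.28 s is already measured on the platform.
Leg 3: γ = 1.249; Δt_3 = 1.249 × 1.09 = 1.361 s.
Total: 1.310 + 7.280 + 1.361 s.

Δt = 9.95 s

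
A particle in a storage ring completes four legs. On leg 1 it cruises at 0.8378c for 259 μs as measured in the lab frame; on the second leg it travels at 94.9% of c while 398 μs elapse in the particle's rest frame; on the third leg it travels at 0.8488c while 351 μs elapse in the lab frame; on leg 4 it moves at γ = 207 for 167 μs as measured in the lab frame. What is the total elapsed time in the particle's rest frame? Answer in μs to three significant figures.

Leg 1: γ = 1/√(1 − 0.8378²) = 1/√0.2981 = 1.832; τ_1 = 259/1.832 = 141.4 μs.
Leg 2: 398 μs is already measured in the particle's rest frame.
Leg 3: γ = 1/√(1 − 0.8488²) = 1/√0.2795 = 1.891; τ_3 = 351/1.891 = 185.6 μs.
Leg 4: γ = 207; τ_4 = 167/207.0 = 0.8068 μs.
Total: 141.4 + 398.0 + 185.6 + 0.8068 μs.

τ = 726 μs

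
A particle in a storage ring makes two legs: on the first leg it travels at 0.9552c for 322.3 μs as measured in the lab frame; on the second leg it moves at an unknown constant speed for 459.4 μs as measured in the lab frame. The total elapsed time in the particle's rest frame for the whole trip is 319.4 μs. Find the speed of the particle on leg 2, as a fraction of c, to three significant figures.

Leg 1: γ = 1/√(1 − 0.9552²) = 1/√0.08759 = 3.379; τ_1 = 322.3/3.379 = 95.39 μs.
Leg 2: speed unknown; τ_2 = 459.4/γ_2.
Total proper time: 95.39 + τ_2 = 319.4, so τ_2 = 319.4 − 95.39 = 224.0 μs.
γ_2 = 459.4/224.0 = 2.051; β = √(1 − 1/γ²) = √0.7622.

β = 0.873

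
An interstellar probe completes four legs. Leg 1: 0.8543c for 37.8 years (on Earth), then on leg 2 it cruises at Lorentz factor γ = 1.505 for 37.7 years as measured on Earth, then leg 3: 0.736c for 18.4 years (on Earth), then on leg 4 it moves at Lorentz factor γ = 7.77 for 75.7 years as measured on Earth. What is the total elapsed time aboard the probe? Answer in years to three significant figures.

τ = 66.9 years

Leg 1: γ = 1/√(1 − 0.8543²) = 1/√0.2702 = 1.924; τ_1 = 37.8/1.924 = 19.65 years.
Leg 2: γ = 1.505; τ_2 = 37.7/1.505 = 25.05 years.
Leg 3: γ = 1/√(1 − 0.736²) = 1/√0.4583 = 1.477; τ_3 = 18.4/1.477 = 12.46 years.
Leg 4: γ = 7.77; τ_4 = 75.7/7.770 = 9.743 years.
Total: 19.65 + 25.05 + 12.46 + 9.743 years.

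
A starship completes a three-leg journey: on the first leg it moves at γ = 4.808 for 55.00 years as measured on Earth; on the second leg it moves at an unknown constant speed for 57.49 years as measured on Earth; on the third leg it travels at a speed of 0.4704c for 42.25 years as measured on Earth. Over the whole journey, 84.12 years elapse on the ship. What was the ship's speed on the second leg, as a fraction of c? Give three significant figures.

Leg 1: γ = 4.808; τ_1 = 55.00/4.808 = 11.44 years.
Leg 2: speed unknown; τ_2 = 57.49/γ_2.
Leg 3: γ = 1/√(1 − 0.4704²) = 1/√0.7787 = 1.133; τ_3 = 42.25/1.133 = 37.28 years.
Total proper time: 11.44 + τ_2 + 37.28 = 84.12, so τ_2 = 84.12 − 48.72 = 35.40 years.
γ_2 = 57.49/35.40 = 1.624; β = √(1 − 1/γ²) = √0.6209.

β = 0.788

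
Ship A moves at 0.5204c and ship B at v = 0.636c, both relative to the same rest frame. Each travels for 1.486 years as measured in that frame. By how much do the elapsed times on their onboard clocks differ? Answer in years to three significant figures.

A: γ = 1/√(1 − 0.5204²) = 1/√0.7292 = 1.171; τ_A = 1.486/1.171 = 1.269 years.
B: γ = 1/√(1 − 0.636²) = 1/√0.5955 = 1.296; τ_B = 1.486/1.296 = 1.147 years.

|τ_A − τ_B| = 0.122 years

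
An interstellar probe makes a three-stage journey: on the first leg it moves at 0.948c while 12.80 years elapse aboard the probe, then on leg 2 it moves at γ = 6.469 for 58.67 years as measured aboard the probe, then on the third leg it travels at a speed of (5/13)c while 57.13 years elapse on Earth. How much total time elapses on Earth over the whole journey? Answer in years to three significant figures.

Leg 1: γ = 1/√(1 − 0.948²) = 1/√0.1013 = 3.142; Δt_1 = 3.142 × 12.80 = 40.22 years.
Leg 2: γ = 6.469; Δt_2 = 6.469 × 58.67 = 379.5 years.
Leg 3: 57.13 years is already measured on Earth.
Total: 40.22 + 379.5 + 57.13 years.

Δt = 477 years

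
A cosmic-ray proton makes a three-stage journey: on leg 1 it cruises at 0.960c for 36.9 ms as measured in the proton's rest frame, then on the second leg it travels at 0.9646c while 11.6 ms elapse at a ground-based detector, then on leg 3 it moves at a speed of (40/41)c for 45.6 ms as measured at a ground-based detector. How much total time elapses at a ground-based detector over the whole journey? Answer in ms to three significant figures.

Δt = 189 ms

Leg 1: γ = 1/√(1 − 0.960²) = 25/7 ≈ 3.571; Δt_1 = 3.571 × 36.9 = 131.8 ms.
Leg 2: 11.6 ms is already measured at a ground-based detector.
Leg 3: 45.6 ms is already measured at a ground-based detector.
Total: 131.8 + 11.60 + 45.60 ms.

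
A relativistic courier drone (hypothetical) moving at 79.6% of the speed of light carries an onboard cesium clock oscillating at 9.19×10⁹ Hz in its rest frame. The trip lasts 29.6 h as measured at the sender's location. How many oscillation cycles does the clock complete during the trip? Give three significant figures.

N = 5.93×10¹⁴

β = 0.796; γ = 1/√(1 − 0.796²) = 1/√0.3664 = 1.652
The oscillator's own cycle count is N = f × τ where τ is the proper time aboard the drone. τ = Δt/γ = 29.6/1.652 = 17.92 h = 6.450×10⁴ s.
N = 9.19×10⁹ × 6.450×10⁴ = 5.928×10¹⁴.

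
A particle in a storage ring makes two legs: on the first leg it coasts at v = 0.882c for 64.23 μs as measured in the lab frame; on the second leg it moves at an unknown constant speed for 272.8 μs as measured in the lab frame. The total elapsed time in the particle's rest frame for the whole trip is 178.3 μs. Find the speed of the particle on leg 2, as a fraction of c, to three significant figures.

β = 0.840

Leg 1: γ = 1/√(1 − 0.882²) = 1/√0.2221 = 2.122; τ_1 = 64.23/2.122 = 30.27 μs.
Leg 2: speed unknown; τ_2 = 272.8/γ_2.
Total proper time: 30.27 + τ_2 = 178.3, so τ_2 = 178.3 − 30.27 = 148.0 μs.
γ_2 = 272.8/148.0 = 1.843; β = √(1 − 1/γ²) = √0.7055.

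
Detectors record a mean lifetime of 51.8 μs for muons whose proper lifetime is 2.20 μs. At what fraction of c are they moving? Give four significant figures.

β = 0.9991

γ = Δt/τ₀ = 51.8/2.20 = 23.55
β = √(1 − 1/γ²) = √(1 − 0.001804) = √0.9982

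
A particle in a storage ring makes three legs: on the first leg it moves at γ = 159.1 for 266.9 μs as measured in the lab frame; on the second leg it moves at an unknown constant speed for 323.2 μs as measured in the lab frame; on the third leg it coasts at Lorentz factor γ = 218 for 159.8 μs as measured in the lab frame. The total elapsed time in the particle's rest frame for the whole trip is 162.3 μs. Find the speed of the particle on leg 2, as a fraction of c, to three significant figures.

Leg 1: γ = 159.1; τ_1 = 266.9/159.1 = 1.678 μs.
Leg 2: speed unknown; τ_2 = 323.2/γ_2.
Leg 3: γ = 218; τ_3 = 159.8/218.0 = 0.7330 μs.
Total proper time: 1.678 + τ_2 + 0.7330 = 162.3, so τ_2 = 162.3 − 2.411 = 159.9 μs.
γ_2 = 323.2/159.9 = 2.021; β = √(1 − 1/γ²) = √0.7553.

β = 0.869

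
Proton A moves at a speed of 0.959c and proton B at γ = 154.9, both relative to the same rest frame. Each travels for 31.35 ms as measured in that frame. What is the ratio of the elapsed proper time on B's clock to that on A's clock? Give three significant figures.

τ_B/τ_A = 0.0228

A: γ = 1/√(1 − 0.959²) = 1/√0.08032 = 3.529. B: γ = 154.9.
τ_A/τ_B = γ_B/γ_A = 154.9/3.529 = 43.90, so τ_B/τ_A = 0.02278.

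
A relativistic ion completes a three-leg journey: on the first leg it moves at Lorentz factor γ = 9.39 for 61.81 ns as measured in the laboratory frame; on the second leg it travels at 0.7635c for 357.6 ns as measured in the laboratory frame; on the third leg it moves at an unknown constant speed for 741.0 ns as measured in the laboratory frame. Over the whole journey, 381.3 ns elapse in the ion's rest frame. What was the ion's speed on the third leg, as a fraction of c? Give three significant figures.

β = 0.981

Leg 1: γ = 9.39; τ_1 = 61.81/9.390 = 6.583 ns.
Leg 2: γ = 1/√(1 − 0.7635²) = 1/√0.4171 = 1.548; τ_2 = 357.6/1.548 = 230.9 ns.
Leg 3: speed unknown; τ_3 = 741.0/γ_3.
Total proper time: 6.583 + 230.9 + τ_3 = 381.3, so τ_3 = 381.3 − 237.5 = 143.8 ns.
γ_3 = 741.0/143.8 = 5.154; β = √(1 − 1/γ²) = √0.9624.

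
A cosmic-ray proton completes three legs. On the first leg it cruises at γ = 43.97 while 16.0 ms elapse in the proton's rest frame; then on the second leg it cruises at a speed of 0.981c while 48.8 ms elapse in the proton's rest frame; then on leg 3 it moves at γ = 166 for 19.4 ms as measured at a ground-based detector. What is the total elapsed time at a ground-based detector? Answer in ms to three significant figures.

Leg 1: γ = 43.97; Δt_1 = 43.97 × 16.0 = 703.5 ms.
Leg 2: γ = 1/√(1 − 0.981²) = 1/√0.03764 = 5.154; Δt_2 = 5.154 × 48.8 = 251.5 ms.
Leg 3: 19.4 ms is already measured at a ground-based detector.
Total: 703.5 + 251.5 + 19.40 ms.

Δt = 974 ms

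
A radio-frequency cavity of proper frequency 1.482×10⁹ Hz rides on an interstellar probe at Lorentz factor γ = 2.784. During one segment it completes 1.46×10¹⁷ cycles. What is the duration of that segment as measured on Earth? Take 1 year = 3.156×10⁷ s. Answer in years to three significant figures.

γ = 2.784
Proper time for N cycles: τ = N/f = 1.46×10¹⁷/(1.482×10⁹) = 9.852×10⁷ s = 3.122 years.
Lab-frame duration Δt = γτ = 2.784 × 3.122 = 8.690 years.

Δt = 8.69 years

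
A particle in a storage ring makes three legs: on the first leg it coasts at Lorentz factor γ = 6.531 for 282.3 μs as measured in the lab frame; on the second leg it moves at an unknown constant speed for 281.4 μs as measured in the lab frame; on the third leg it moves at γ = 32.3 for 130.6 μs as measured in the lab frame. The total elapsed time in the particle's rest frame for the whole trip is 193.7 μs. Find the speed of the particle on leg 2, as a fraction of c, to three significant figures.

β = 0.854

Leg 1: γ = 6.531; τ_1 = 282.3/6.531 = 43.22 μs.
Leg 2: speed unknown; τ_2 = 281.4/γ_2.
Leg 3: γ = 32.3; τ_3 = 130.6/32.30 = 4.043 μs.
Total proper time: 43.22 + τ_2 + 4.043 = 193.7, so τ_2 = 193.7 − 47.27 = 146.4 μs.
γ_2 = 281.4/146.4 = 1.922; β = √(1 − 1/γ²) = √0.7292.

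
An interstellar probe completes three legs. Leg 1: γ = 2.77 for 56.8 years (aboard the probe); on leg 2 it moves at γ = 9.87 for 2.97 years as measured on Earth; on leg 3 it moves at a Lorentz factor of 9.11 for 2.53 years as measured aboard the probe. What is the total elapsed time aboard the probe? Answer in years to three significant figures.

Leg 1: 56.8 years is already measured aboard the probe.
Leg 2: γ = 9.87; τ_2 = 2.97/9.870 = 0.3009 years.
Leg 3: 2.53 years is already measured aboard the probe.
Total: 56.80 + 0.3009 + 2.530 years.

τ = 59.6 years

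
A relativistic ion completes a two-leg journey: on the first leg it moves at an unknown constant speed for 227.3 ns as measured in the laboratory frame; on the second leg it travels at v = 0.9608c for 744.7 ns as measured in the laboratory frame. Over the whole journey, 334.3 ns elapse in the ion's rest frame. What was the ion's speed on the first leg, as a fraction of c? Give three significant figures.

β = 0.827

Leg 1: speed unknown; τ_1 = 227.3/γ_1.
Leg 2: γ = 1/√(1 − 0.9608²) = 1/√0.07686 = 3.607; τ_2 = 744.7/3.607 = 206.5 ns.
Total proper time: τ_1 + 206.5 = 334.3, so τ_1 = 334.3 − 206.5 = 127.8 ns.
γ_1 = 227.3/127.8 = 1.778; β = √(1 − 1/γ²) = √0.6837.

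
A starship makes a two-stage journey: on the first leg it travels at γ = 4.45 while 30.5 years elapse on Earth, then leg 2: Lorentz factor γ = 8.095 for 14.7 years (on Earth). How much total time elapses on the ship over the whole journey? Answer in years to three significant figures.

τ = 8.67 years

Leg 1: γ = 4.45; τ_1 = 30.5/4.450 = 6.854 years.
Leg 2: γ = 8.095; τ_2 = 14.7/8.095 = 1.816 years.
Total: 6.854 + 1.816 years.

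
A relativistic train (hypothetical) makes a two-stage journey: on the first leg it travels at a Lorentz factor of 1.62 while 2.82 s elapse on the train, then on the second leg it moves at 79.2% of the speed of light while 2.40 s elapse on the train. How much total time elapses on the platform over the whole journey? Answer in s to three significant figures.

Leg 1: γ = 1.62; Δt_1 = 1.620 × 2.82 = 4.568 s.
Leg 2: β = 0.792; γ = 1/√(1 − 0.792²) = 1/√0.3727 = 1.638; Δt_2 = 1.638 × 2.40 = 3.931 s.
Total: 4.568 + 3.931 s.

Δt = 8.50 s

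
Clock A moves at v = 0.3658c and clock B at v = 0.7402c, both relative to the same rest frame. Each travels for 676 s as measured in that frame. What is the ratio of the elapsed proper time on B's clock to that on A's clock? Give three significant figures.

τ_B/τ_A = 0.722

A: γ = 1/√(1 − 0.3658²) = 1/√0.8662 = 1.074. B: γ = 1/√(1 − 0.7402²) = 1/√0.4521 = 1.487.
τ_A/τ_B = γ_B/γ_A = 1.487/1.074 = 1.384, so τ_B/τ_A = 0.7225.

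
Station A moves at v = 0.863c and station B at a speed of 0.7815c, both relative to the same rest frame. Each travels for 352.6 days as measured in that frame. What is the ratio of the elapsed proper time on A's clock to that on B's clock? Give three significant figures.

τ_A/τ_B = 0.810

A: γ = 1/√(1 − 0.863²) = 1/√0.2552 = 1.979. B: γ = 1/√(1 − 0.7815²) = 1/√0.3893 = 1.603.
τ_A/τ_B = γ_B/γ_A = 1.603/1.979 = 0.8097, so τ_A/τ_B = 0.8097.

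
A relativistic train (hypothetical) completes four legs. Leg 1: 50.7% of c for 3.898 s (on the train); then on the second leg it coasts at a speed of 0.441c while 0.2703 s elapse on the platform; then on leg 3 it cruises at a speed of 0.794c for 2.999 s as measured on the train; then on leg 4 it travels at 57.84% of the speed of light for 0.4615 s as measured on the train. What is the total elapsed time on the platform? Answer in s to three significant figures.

Δt = 10.3 s

Leg 1: β = 0.507; γ = 1/√(1 − 0.507²) = 1/√0.7430 = 1.160; Δt_1 = 1.160 × 3.898 = 4.522 s.
Leg 2: 0.2703 s is already measured on the platform.
Leg 3: γ = 1/√(1 − 0.794²) = 1/√0.3696 = 1.645; Δt_3 = 1.645 × 2.999 = 4.933 s.
Leg 4: β = 0.5784; γ = 1/√(1 − 0.5784²) = 1/√0.6655 = 1.226; Δt_4 = 1.226 × 0.4615 = 0.5657 s.
Total: 4.522 + 0.2703 + 4.933 + 0.5657 s.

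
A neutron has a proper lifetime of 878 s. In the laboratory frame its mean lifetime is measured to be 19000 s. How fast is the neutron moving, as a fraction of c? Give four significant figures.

v = 0.9989c

γ = Δt/τ₀ = 19000/878 = 21.64
β = √(1 − 1/γ²) = √(1 − 0.002135) = √0.9979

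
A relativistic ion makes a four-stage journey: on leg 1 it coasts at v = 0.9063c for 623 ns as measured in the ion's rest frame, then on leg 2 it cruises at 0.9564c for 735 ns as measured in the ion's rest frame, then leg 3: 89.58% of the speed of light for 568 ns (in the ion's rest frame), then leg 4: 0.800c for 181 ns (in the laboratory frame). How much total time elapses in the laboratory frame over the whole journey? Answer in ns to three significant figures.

Δt = 5450 ns

Leg 1: γ = 1/√(1 − 0.9063²) = 1/√0.1786 = 2.366; Δt_1 = 2.366 × 623 = 1474 ns.
Leg 2: γ = 1/√(1 − 0.9564²) = 1/√0.08530 = 3.424; Δt_2 = 3.424 × 735 = 2517 ns.
Leg 3: β = 0.8958; γ = 1/√(1 − 0.8958²) = 1/√0.1975 = 2.250; Δt_3 = 2.250 × 568 = 1278 ns.
Leg 4: 181 ns is already measured in the laboratory frame.
Total: 1474 + 2517 + 1278 + 181.0 ns.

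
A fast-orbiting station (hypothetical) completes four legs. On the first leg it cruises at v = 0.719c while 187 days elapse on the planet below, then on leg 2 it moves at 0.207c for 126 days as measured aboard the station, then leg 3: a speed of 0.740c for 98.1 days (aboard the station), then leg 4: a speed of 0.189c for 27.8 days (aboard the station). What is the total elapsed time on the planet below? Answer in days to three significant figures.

Δt = 490 days

Leg 1: 187 days is already measured on the planet below.
Leg 2: γ = 1/√(1 − 0.207²) = 1/√0.9572 = 1.022; Δt_2 = 1.022 × 126 = 128.8 days.
Leg 3: γ = 1/√(1 − 0.740²) = 1/√0.4524 = 1.487; Δt_3 = 1.487 × 98.1 = 145.9 days.
Leg 4: γ = 1/√(1 − 0.189²) = 1/√0.9643 = 1.018; Δt_4 = 1.018 × 27.8 = 28.31 days.
Total: 187.0 + 128.8 + 145.9 + 28.31 days.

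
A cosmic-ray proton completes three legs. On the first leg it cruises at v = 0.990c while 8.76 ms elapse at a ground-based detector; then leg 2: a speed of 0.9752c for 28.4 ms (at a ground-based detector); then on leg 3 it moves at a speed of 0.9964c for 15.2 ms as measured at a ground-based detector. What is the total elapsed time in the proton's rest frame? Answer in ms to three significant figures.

Leg 1: γ = 1/√(1 − 0.990²) = 1/√0.01990 = 7.089; τ_1 = 8.76/7.089 = 1.236 ms.
Leg 2: γ = 1/√(1 − 0.9752²) = 1/√0.04898 = 4.518; τ_2 = 28.4/4.518 = 6.286 ms.
Leg 3: γ = 1/√(1 − 0.9964²) = 1/√0.007187 = 11.80; τ_3 = 15.2/11.80 = 1.289 ms.
Total: 1.236 + 6.286 + 1.289 ms.

τ = 8.81 ms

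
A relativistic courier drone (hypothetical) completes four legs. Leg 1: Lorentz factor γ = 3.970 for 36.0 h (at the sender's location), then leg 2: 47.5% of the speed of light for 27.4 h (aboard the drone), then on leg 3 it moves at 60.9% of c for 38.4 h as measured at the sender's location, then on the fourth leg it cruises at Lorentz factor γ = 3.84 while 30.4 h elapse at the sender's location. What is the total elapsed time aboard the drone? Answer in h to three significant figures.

τ = 74.8 h

Leg 1: γ = 3.970; τ_1 = 36.0/3.970 = 9.068 h.
Leg 2: 27.4 h is already measured aboard the drone.
Leg 3: β = 0.609; γ = 1/√(1 − 0.609²) = 1/√0.6291 = 1.261; τ_3 = 38.4/1.261 = 30.46 h.
Leg 4: γ = 3.84; τ_4 = 30.4/3.840 = 7.917 h.
Total: 9.068 + 27.40 + 30.46 + 7.917 h.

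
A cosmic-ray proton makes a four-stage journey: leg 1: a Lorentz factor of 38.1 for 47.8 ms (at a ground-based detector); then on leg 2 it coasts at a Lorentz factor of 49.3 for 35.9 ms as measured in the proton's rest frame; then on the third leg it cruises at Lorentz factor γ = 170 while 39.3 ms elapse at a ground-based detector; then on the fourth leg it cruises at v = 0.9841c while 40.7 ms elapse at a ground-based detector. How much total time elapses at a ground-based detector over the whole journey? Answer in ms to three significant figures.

Leg 1: 47.8 ms is already measured at a ground-based detector.
Leg 2: γ = 49.3; Δt_2 = 49.30 × 35.9 = 1770 ms.
Leg 3: 39.3 ms is already measured at a ground-based detector.
Leg 4: 40.7 ms is already measured at a ground-based detector.
Total: 47.80 + 1770 + 39.30 + 40.70 ms.

Δt = 1900 ms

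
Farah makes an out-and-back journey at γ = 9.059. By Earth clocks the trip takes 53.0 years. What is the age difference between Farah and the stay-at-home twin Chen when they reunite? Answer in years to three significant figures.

Δt − τ = 47.1 years

γ = 9.059
Farah's elapsed proper time: τ = 53.0/9.059 = 5.851 years.
Age gap = Δt − τ = 53.0 − 5.851 years.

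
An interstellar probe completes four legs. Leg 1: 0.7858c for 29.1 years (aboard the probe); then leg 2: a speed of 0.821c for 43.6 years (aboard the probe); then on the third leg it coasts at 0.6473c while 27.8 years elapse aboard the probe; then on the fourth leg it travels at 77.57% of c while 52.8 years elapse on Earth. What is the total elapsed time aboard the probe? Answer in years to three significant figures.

Leg 1: 29.1 years is already measured aboard the probe.
Leg 2: 43.6 years is already measured aboard the probe.
Leg 3: 27.8 years is already measured aboard the probe.
Leg 4: β = 0.7757; γ = 1/√(1 − 0.7757²) = 1/√0.3983 = 1.585; τ_4 = 52.8/1.585 = 33.32 years.
Total: 29.10 + 43.60 + 27.80 + 33.32 years.

τ = 134 years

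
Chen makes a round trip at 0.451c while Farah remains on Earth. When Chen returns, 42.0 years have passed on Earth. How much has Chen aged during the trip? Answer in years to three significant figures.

γ = 1/√(1 − 0.451²) = 1/√0.7966 = 1.120
Chen's clock measures proper time along the trip: τ = Δt/γ = 42.0/1.120 years.

τ = 37.5 years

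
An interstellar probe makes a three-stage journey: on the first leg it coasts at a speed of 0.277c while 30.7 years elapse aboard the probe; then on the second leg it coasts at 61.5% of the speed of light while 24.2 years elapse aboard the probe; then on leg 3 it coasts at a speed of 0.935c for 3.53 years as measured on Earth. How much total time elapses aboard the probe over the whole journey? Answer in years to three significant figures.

τ = 56.2 years

Leg 1: 30.7 years is already measured aboard the probe.
Leg 2: 24.2 years is already measured aboard the probe.
Leg 3: γ = 1/√(1 − 0.935²) = 1/√0.1258 = 2.820; τ_3 = 3.53/2.820 = 1.252 years.
Total: 30.70 + 24.20 + 1.252 years.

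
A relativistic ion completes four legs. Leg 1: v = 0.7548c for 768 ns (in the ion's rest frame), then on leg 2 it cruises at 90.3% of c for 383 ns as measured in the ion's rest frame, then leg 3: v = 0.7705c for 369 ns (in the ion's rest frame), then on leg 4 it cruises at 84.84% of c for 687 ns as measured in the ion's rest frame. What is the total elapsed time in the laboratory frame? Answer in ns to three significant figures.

Δt = 3940 ns

Leg 1: γ = 1/√(1 − 0.7548²) = 1/√0.4303 = 1.524; Δt_1 = 1.524 × 768 = 1171 ns.
Leg 2: β = 0.903; γ = 1/√(1 − 0.903²) = 1/√0.1846 = 2.328; Δt_2 = 2.328 × 383 = 891.4 ns.
Leg 3: γ = 1/√(1 − 0.7705²) = 1/√0.4063 = 1.569; Δt_3 = 1.569 × 369 = 578.9 ns.
Leg 4: β = 0.8484; γ = 1/√(1 − 0.8484²) = 1/√0.2802 = 1.889; Δt_4 = 1.889 × 687 = 1298 ns.
Total: 1171 + 891.4 + 578.9 + 1298 ns.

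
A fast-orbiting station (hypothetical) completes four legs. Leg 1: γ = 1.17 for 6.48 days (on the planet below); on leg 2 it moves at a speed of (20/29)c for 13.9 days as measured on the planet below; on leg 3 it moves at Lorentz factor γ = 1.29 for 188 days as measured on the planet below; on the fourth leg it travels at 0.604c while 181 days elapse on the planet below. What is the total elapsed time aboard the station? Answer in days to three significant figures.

τ = 306 days

Leg 1: γ = 1.17; τ_1 = 6.48/1.170 = 5.538 days.
Leg 2: γ = 1/√(1 − (20/29)²) = 29/21 ≈ 1.381; τ_2 = 13.9/1.381 = 10.07 days.
Leg 3: γ = 1.29; τ_3 = 188/1.290 = 145.7 days.
Leg 4: γ = 1/√(1 − 0.604²) = 1/√0.6352 = 1.255; τ_4 = 181/1.255 = 144.3 days.
Total: 5.538 + 10.07 + 145.7 + 144.3 days.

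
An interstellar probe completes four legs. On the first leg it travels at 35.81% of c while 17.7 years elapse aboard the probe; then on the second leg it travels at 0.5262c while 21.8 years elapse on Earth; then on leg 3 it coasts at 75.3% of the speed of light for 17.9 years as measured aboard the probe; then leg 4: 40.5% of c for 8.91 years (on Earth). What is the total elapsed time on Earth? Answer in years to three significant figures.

Δt = 76.9 years

Leg 1: β = 0.3581; γ = 1/√(1 − 0.3581²) = 1/√0.8718 = 1.071; Δt_1 = 1.071 × 17.7 = 18.96 years.
Leg 2: 21.8 years is already measured on Earth.
Leg 3: β = 0.753; γ = 1/√(1 − 0.753²) = 1/√0.4330 = 1.520; Δt_3 = 1.520 × 17.9 = 27.20 years.
Leg 4: 8.91 years is already measured on Earth.
Total: 18.96 + 21.80 + 27.20 + 8.910 years.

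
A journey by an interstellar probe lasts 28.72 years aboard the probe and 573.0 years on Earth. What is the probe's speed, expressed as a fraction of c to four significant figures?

v = 0.9987c

The proper time is measured aboard the probe (both events occur at the probe's location); Δt is measured on Earth. γ = Δt/τ = 573.0/28.72 = 19.95.
β = √(1 − 1/γ²) = √(1 − 0.002512) = √0.9975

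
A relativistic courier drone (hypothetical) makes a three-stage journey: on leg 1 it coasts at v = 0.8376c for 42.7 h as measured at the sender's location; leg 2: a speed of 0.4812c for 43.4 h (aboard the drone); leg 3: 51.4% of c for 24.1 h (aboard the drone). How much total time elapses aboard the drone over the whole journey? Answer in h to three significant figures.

τ = 90.8 h

Leg 1: γ = 1/√(1 − 0.8376²) = 1/√0.2984 = 1.831; τ_1 = 42.7/1.831 = 23.33 h.
Leg 2: 43.4 h is already measured aboard the drone.
Leg 3: 24.1 h is already measured aboard the drone.
Total: 23.33 + 43.40 + 24.10 h.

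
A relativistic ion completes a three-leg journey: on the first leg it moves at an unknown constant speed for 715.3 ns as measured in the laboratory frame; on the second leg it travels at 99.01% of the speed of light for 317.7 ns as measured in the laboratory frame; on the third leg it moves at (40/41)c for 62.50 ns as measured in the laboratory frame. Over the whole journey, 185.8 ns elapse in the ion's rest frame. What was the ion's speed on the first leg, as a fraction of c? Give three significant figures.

Leg 1: speed unknown; τ_1 = 715.3/γ_1.
Leg 2: β = 0.9901; γ = 1/√(1 − 0.9901²) = 1/√0.01970 = 7.124; τ_2 = 317.7/7.124 = 44.59 ns.
Leg 3: γ = 1/√(1 − (40/41)²) = 41/9 ≈ 4.556; τ_3 = 62.50/4.556 = 13.72 ns.
Total proper time: τ_1 + 44.59 + 13.72 = 185.8, so τ_1 = 185.8 − 58.31 = 127.5 ns.
γ_1 = 715.3/127.5 = 5.611; β = √(1 − 1/γ²) = √0.9682.

β = 0.984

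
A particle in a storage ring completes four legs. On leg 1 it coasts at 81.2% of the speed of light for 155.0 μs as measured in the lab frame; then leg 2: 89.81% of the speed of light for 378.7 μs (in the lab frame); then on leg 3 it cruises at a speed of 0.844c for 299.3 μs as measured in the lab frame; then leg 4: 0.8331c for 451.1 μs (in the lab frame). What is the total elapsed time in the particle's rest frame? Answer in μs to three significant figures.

Leg 1: β = 0.812; γ = 1/√(1 − 0.812²) = 1/√0.3407 = 1.713; τ_1 = 155.0/1.713 = 90.47 μs.
Leg 2: β = 0.8981; γ = 1/√(1 − 0.8981²) = 1/√0.1934 = 2.274; τ_2 = 378.7/2.274 = 166.5 μs.
Leg 3: γ = 1/√(1 − 0.844²) = 1/√0.2877 = 1.864; τ_3 = 299.3/1.864 = 160.5 μs.
Leg 4: γ = 1/√(1 − 0.8331²) = 1/√0.3059 = 1.808; τ_4 = 451.1/1.808 = 249.5 μs.
Total: 90.47 + 166.5 + 160.5 + 249.5 μs.

τ = 667 μs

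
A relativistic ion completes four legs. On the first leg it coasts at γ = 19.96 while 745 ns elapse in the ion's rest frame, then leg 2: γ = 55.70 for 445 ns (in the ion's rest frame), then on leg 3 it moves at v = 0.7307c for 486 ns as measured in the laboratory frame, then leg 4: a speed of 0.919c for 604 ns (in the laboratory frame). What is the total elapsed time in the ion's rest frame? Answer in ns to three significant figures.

τ = 1760 ns

Leg 1: 745 ns is already measured in the ion's rest frame.
Leg 2: 445 ns is already measured in the ion's rest frame.
Leg 3: γ = 1/√(1 − 0.7307²) = 1/√0.4661 = 1.465; τ_3 = 486/1.465 = 331.8 ns.
Leg 4: γ = 1/√(1 − 0.919²) = 1/√0.1554 = 2.536; τ_4 = 604/2.536 = 238.1 ns.
Total: 745.0 + 445.0 + 331.8 + 238.1 ns.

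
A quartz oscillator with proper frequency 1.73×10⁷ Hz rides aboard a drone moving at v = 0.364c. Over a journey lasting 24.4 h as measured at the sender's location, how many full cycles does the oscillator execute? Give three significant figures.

N = 1.42×10¹²

γ = 1/√(1 − 0.364²) = 1/√0.8675 = 1.074
The oscillator's own cycle count is N = f × τ where τ is the proper time aboard the drone. τ = Δt/γ = 24.4/1.074 = 22.73 h = 8.181×10⁴ s.
N = 1.73×10⁷ × 8.181×10⁴ = 1.415×10¹².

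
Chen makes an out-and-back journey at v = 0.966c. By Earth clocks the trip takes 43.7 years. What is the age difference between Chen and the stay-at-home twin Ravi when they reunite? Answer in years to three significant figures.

γ = 1/√(1 − 0.966²) = 1/√0.06684 = 3.868
Chen's elapsed proper time: τ = 43.7/3.868 = 11.30 years.
Age gap = Δt − τ = 43.7 − 11.30 years.

Δt − τ = 32.4 years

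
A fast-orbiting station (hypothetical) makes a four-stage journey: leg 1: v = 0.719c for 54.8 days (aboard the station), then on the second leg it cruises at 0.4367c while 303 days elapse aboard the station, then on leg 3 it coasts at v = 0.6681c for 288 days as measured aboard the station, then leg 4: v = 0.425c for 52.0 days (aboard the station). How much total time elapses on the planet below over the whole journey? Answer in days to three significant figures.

Leg 1: γ = 1/√(1 − 0.719²) = 1/√0.4830 = 1.439; Δt_1 = 1.439 × 54.8 = 78.85 days.
Leg 2: γ = 1/√(1 − 0.4367²) = 1/√0.8093 = 1.112; Δt_2 = 1.112 × 303 = 336.8 days.
Leg 3: γ = 1/√(1 − 0.6681²) = 1/√0.5536 = 1.344; Δt_3 = 1.344 × 288 = 387.1 days.
Leg 4: γ = 1/√(1 − 0.425²) = 1/√0.8194 = 1.105; Δt_4 = 1.105 × 52.0 = 57.45 days.
Total: 78.85 + 336.8 + 387.1 + 57.45 days.

Δt = 860 days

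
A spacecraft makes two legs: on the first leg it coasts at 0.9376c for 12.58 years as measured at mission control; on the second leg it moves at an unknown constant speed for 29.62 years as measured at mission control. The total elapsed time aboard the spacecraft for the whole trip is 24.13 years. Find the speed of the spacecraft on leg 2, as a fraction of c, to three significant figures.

β = 0.745

Leg 1: γ = 1/√(1 − 0.9376²) = 1/√0.1209 = 2.876; τ_1 = 12.58/2.876 = 4.374 years.
Leg 2: speed unknown; τ_2 = 29.62/γ_2.
Total proper time: 4.374 + τ_2 = 24.13, so τ_2 = 24.13 − 4.374 = 19.76 years.
γ_2 = 29.62/19.76 = 1.499; β = √(1 − 1/γ²) = √0.5551.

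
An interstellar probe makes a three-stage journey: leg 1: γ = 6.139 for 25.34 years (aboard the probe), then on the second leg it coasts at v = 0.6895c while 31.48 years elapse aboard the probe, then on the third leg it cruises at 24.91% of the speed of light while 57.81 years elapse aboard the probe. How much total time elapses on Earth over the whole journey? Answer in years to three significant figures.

Leg 1: γ = 6.139; Δt_1 = 6.139 × 25.34 = 155.6 years.
Leg 2: γ = 1/√(1 − 0.6895²) = 1/√0.5246 = 1.381; Δt_2 = 1.381 × 31.48 = 43.46 years.
Leg 3: β = 0.2491; γ = 1/√(1 − 0.2491²) = 1/√0.9379 = 1.033; Δt_3 = 1.033 × 57.81 = 59.69 years.
Total: 155.6 + 43.46 + 59.69 years.

Δt = 259 years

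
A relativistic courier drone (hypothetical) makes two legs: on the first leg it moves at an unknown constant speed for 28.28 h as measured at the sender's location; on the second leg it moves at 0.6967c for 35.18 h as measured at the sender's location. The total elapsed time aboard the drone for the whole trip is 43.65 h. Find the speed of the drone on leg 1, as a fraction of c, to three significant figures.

β = 0.759

Leg 1: speed unknown; τ_1 = 28.28/γ_1.
Leg 2: γ = 1/√(1 − 0.6967²) = 1/√0.5146 = 1.394; τ_2 = 35.18/1.394 = 25.24 h.
Total proper time: τ_1 + 25.24 = 43.65, so τ_1 = 43.65 − 25.24 = 18.41 h.
γ_1 = 28.28/18.41 = 1.536; β = √(1 − 1/γ²) = √0.5761.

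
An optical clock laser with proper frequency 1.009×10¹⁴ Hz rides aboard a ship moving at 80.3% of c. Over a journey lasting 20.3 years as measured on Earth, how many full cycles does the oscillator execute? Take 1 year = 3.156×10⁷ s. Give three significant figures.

β = 0.803; γ = 1/√(1 − 0.803²) = 1/√0.3552 = 1.678
The oscillator's own cycle count is N = f × τ where τ is the proper time on the ship. τ = Δt/γ = 20.3/1.678 = 12.10 years = 3.818×10⁸ s.
N = 1.009×10¹⁴ × 3.818×10⁸ = 3.853×10²².

N = 3.85×10²²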